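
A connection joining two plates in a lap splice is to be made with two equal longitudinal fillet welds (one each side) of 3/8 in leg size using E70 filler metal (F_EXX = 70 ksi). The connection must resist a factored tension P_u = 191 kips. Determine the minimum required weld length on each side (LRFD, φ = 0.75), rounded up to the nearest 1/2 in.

L = 11.5 in on each side

Throat t_e = 0.707 × 0.375 = 0.2651 in.
φr_n = 0.75 × 0.6 × 70 × 0.2651 = 8.351 kips/in.
L_req = P_u / φr_n = 191 / 8.351 = 22.87 in total.
Per side: 22.87 / 2 = 11.44 in.
Round up → use L = 11.5 in on each side.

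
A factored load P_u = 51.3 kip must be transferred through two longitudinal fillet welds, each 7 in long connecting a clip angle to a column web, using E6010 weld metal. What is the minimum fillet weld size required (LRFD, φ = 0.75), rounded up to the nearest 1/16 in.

E60XX → F_EXX = 60 ksi.
Total weld length L = 14 in.
Required throat t_e = P_u / (φ × 0.6 F_EXX × L) = 51.3 / (0.75 × 0.6 × 60 × 14) = 0.1357 in.
Required leg w = t_e / 0.707 = 0.192 in → use 1/4 in.

w = 1/4 in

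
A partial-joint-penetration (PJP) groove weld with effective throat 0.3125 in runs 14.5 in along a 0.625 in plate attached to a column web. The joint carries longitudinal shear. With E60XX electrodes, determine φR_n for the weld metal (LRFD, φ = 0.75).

E60XX → F_EXX = 60 ksi.
Effective throat (given) t_e = 0.3125 in.
A_we = 0.3125 × 14.5 = 4.531 in².
F_nw = 0.6 F_EXX = 36 ksi.
φR_n = 0.75 × 36 × 4.531 = 122.3 kips.

φR_n ≈ 122 kips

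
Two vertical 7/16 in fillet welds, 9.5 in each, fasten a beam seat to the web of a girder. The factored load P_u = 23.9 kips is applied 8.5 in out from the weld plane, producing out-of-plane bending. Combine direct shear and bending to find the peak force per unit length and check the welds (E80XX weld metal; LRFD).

E80XX → F_EXX = 80 ksi.
L_w = 2 × 9.5 = 19 in; section modulus (unit throat) S = 2 × L²/6 = 30.08 in².
Direct shear f_v = P/L_w = 23.9/19 = 1.258 kip/in.
Moment M = P × e = 23.9 × 8.5 = 203.15 kip·in; bending f_b = M/S = 6.753 kip/in.
f_max = √(f_v² + f_b²) = √(1.258² + 6.753²) = 6.869 kip/in.
φr_n = 0.75 × 0.6 × 80 × (0.707 × 0.4375) = 11.14 kip/in → adequate.

f_max ≈ 6.87 kip/in; adequate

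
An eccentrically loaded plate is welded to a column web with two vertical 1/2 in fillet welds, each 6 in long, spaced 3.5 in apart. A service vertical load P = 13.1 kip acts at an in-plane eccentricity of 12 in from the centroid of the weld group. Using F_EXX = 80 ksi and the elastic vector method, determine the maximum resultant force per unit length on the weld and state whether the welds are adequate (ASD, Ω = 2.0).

Total weld length L_w = 12 in. Treat welds as unit-width lines.
Polar moment about centroid: J = 2[d³/12 + d(b/2)²] = 2[6³/12 + 6×1.75²] = 72.75 in³.
Direct shear f_v = P/L_w = 13.1 / 12 = 1.092 kip/in (vertical).
Torsion M = P·e = 13.1 × 12 = 157.2 kip·in.
Critical point at (x, y) = (1.75, 3) from centroid. f_tx = M·y/J = 6.482 kip/in; f_ty = M·x/J = 3.781 kip/in.
Resultant f_max = √[f_tx² + (f_v + f_ty)²] = √[6.482² + (1.092 + 3.781)²] = 8.11 kip/in.
Capacity per unit length: r_n/Ω = (1/2.0) × 0.6 × 80 × (0.707 × 0.5) = 8.484 kip/in.
8.11 ≤ 8.484 → adequate.

f_max ≈ 8.11 kip/in; adequate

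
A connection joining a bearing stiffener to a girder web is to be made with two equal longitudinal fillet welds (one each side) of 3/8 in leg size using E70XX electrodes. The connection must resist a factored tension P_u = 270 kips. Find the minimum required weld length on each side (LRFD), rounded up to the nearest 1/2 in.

L = 16.5 in on each side

E70XX → F_EXX = 70 ksi.
Throat t_e = 0.707 × 0.375 = 0.2651 in.
φr_n = 0.75 × 0.6 × 70 × 0.2651 = 8.351 kips/in.
L_req = P_u / φr_n = 270 / 8.351 = 32.33 in total.
Per side: 32.33 / 2 = 16.16 in.
Round up → use L = 16.5 in on each side.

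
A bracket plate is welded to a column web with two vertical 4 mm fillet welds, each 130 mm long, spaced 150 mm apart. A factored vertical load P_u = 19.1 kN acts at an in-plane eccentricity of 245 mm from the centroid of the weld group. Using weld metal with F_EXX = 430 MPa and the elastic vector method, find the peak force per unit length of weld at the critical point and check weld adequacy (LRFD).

Total weld length L_w = 260 mm. Treat welds as unit-width lines.
Polar moment about centroid: J = 2[d³/12 + d(b/2)²] = 2[130³/12 + 130×75²] = 1829000 mm³.
Direct shear f_v = P/L_w = 19.1×10³ / 260 = 73.46 N/mm (vertical).
Torsion M = P·e = 19.1×10³ × 245 = 4679500 N·mm.
Critical point at (x, y) = (75, 65) from centroid. f_tx = M·y/J = 166.3 N/mm; f_ty = M·x/J = 191.9 N/mm.
Resultant f_max = √[f_tx² + (f_v + f_ty)²] = √[166.3² + (73.46 + 191.9)²] = 313.2 N/mm.
Capacity per unit length: φr_n = 0.75 × 0.6 × 430 × (0.707 × 4) = 547.2 N/mm.
313.2 ≤ 547.2 → adequate.

f_max ≈ 313 N/mm; adequate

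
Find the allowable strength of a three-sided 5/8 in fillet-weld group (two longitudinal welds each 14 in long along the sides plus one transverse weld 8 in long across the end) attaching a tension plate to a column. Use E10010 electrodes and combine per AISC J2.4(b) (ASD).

E100XX → F_EXX = 100 ksi.
t_e = 0.707 × 0.625 = 0.4419 in.
R_nwl = 0.6 × 100 × 0.4419 × 28 = 742.4 kips (longitudinal, 2 welds).
R_nwt = 0.6 × 100 × 0.4419 × 8 = 212.1 kips (transverse, base value).
(i) R_nwl + R_nwt = 954.5 kips; (ii) 0.85 R_nwl + 1.5 R_nwt = 949.1 kips.
R_n = max = 954.5 kips [governs: (i)]; R_n/Ω = 477.2 kips.

R_n/Ω ≈ 477 kips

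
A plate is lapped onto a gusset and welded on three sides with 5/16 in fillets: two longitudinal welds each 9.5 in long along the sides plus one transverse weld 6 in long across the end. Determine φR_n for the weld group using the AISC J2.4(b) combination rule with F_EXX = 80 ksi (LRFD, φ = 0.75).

φR_n ≈ 200 kips

t_e = 0.707 × 0.3125 = 0.2209 in.
R_nwl = 0.6 × 80 × 0.2209 × 19 = 201.5 kips (longitudinal, 2 welds).
R_nwt = 0.6 × 80 × 0.2209 × 6 = 63.63 kips (transverse, base value).
(i) R_nwl + R_nwt = 265.1 kips; (ii) 0.85 R_nwl + 1.5 R_nwt = 266.7 kips.
R_n = max = 266.7 kips [governs: (ii)]; φR_n = 200 kips.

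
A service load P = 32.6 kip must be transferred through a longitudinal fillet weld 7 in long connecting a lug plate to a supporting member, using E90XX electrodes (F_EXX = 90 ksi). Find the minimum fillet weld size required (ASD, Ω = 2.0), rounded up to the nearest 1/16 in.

w = 1/4 in

Total weld length L = 7 in.
Required throat t_e = P × Ω / (0.6 F_EXX × L) = 32.6 × 2.0 / (0.6 × 90 × 7) = 0.1725 in.
Required leg w = t_e / 0.707 = 0.244 in → use 1/4 in.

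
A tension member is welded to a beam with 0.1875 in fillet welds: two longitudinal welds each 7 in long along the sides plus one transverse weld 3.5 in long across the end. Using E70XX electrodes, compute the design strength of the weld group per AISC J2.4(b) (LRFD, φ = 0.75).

E70XX → F_EXX = 70 ksi.
t_e = 0.707 × 0.1875 = 0.1326 in.
R_nwl = 0.6 × 70 × 0.1326 × 14 = 77.95 kips (longitudinal, 2 welds).
R_nwt = 0.6 × 70 × 0.1326 × 3.5 = 19.49 kips (transverse, base value).
(i) R_nwl + R_nwt = 97.43 kips; (ii) 0.85 R_nwl + 1.5 R_nwt = 95.48 kips.
R_n = max = 97.43 kips [governs: (i)]; φR_n = 73.08 kips.

φR_n ≈ 73.1 kips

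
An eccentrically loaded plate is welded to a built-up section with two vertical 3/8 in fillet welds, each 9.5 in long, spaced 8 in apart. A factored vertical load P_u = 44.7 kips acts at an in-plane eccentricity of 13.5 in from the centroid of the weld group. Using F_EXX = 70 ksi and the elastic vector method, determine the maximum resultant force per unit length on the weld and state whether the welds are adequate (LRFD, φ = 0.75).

f_max ≈ 10.1 kip/in; NOT adequate

Total weld length L_w = 19 in. Treat welds as unit-width lines.
Polar moment about centroid: J = 2[d³/12 + d(b/2)²] = 2[9.5³/12 + 9.5×4²] = 446.9 in³.
Direct shear f_v = P/L_w = 44.7 / 19 = 2.353 kip/in (vertical).
Torsion M = P·e = 44.7 × 13.5 = 603.45 kip·in.
Critical point at (x, y) = (4, 4.75) from centroid. f_tx = M·y/J = 6.414 kip/in; f_ty = M·x/J = 5.401 kip/in.
Resultant f_max = √[f_tx² + (f_v + f_ty)²] = √[6.414² + (2.353 + 5.401)²] = 10.06 kip/in.
Capacity per unit length: φr_n = 0.75 × 0.6 × 70 × (0.707 × 0.375) = 8.351 kip/in.
10.06 > 8.351 → NOT adequate.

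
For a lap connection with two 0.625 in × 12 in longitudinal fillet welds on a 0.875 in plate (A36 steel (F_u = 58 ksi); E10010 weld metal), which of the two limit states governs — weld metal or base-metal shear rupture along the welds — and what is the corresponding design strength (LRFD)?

φR_n ≈ 477 kips (weld metal governs)

E100XX → F_EXX = 100 ksi.
t_e = 0.707 × 0.625 = 0.4419 in; L = 24 in.
Weld metal: φR_n = 0.75 × 0.6 × 100 × 0.4419 × 24 = 477.2 kips.
Base metal (shear rupture): φR_n = 0.75 × 0.6 × 58 × 0.875 × 24 = 548.1 kips.
Governing: weld metal.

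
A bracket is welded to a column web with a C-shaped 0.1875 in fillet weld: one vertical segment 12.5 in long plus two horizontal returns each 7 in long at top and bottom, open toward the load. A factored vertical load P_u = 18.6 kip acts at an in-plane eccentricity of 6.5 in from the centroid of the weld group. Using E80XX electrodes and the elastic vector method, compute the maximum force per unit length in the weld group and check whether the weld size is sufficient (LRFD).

f_max ≈ 1.69 kip/in; adequate

E80XX → F_EXX = 80 ksi.
Total weld length L_w = 26.5 in. Treat welds as unit-width lines.
Centroid: x̄ = 2×7×3.5 / 26.5 = 1.849 in from the vertical weld.
Polar moment about centroid: J = I_x + I_y = [12.5³/12 + 2×7×6.25²] + [12.5×1.849² + 2(7³/12 + 7×1.651²)] = 847.7 in³.
Direct shear f_v = P/L_w = 18.6 / 26.5 = 0.7019 kip/in (vertical).
Torsion M = P·e = 18.6 × 6.5 = 120.9 kip·in.
Critical point at (x, y) = (5.151, 6.25) from centroid. f_tx = M·y/J = 0.8914 kip/in; f_ty = M·x/J = 0.7346 kip/in.
Resultant f_max = √[f_tx² + (f_v + f_ty)²] = √[0.8914² + (0.7019 + 0.7346)²] = 1.691 kip/in.
Capacity per unit length: φr_n = 0.75 × 0.6 × 80 × (0.707 × 0.1875) = 4.772 kip/in.
1.691 ≤ 4.772 → adequate.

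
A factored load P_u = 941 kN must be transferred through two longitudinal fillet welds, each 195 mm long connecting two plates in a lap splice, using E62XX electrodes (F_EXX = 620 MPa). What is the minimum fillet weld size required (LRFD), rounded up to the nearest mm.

Total weld length L = 390 mm.
Required throat t_e = P_u / (φ × 0.6 F_EXX × L) = 941 / (0.75 × 0.6 × 620 × 390 × 10⁻³) = 8.648 mm.
Required leg w = t_e / 0.707 = 12.23 mm → use 13 mm.

w = 13 mm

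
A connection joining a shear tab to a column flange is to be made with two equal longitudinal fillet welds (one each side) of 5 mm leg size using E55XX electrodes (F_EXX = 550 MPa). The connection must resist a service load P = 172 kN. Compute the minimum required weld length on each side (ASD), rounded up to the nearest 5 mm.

L = 150 mm on each side

Throat t_e = 0.707 × 5 = 3.535 mm.
r_n/Ω = (0.6 × 550 × 3.535) / 2.0 = 583.3 N/mm = 0.5833 kN/mm.
L_req = P / (r_n/Ω) = 172 / 0.5833 = 294.9 mm total.
Per side: 294.9 / 2 = 147.4 mm.
Round up → use L = 150 mm on each side.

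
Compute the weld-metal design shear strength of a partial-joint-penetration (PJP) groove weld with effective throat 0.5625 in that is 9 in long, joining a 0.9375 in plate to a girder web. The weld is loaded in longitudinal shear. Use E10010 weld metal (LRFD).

E100XX → F_EXX = 100 ksi.
Effective throat (given) t_e = 0.5625 in.
A_we = 0.5625 × 9 = 5.062 in².
F_nw = 0.6 F_EXX = 60 ksi.
φR_n = 0.75 × 60 × 5.062 = 227.8 kips.

φR_n ≈ 228 kips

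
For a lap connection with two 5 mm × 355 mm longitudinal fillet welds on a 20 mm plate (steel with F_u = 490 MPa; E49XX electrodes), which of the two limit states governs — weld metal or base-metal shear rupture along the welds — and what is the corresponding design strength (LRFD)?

φR_n ≈ 553 kN (weld metal governs)

E49XX → F_EXX = 490 MPa.
t_e = 0.707 × 5 = 3.535 mm; L = 710 mm.
Weld metal: φR_n = 0.75 × 0.6 × 490 × 3.535 × 710 × 10⁻³ = 553.4 kN.
Base metal (shear rupture): φR_n = 0.75 × 0.6 × 490 × 20 × 710 × 10⁻³ = 3131 kN.
Governing: weld metal.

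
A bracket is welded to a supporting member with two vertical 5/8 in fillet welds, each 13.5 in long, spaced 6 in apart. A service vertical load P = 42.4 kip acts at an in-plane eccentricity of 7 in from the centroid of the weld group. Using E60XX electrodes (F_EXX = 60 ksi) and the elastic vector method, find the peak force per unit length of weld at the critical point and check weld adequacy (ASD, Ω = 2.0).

Total weld length L_w = 27 in. Treat welds as unit-width lines.
Polar moment about centroid: J = 2[d³/12 + d(b/2)²] = 2[13.5³/12 + 13.5×3²] = 653.1 in³.
Direct shear f_v = P/L_w = 42.4 / 27 = 1.57 kip/in (vertical).
Torsion M = P·e = 42.4 × 7 = 296.8 kip·in.
Critical point at (x, y) = (3, 6.75) from centroid. f_tx = M·y/J = 3.068 kip/in; f_ty = M·x/J = 1.363 kip/in.
Resultant f_max = √[f_tx² + (f_v + f_ty)²] = √[3.068² + (1.57 + 1.363)²] = 4.245 kip/in.
Capacity per unit length: r_n/Ω = (1/2.0) × 0.6 × 60 × (0.707 × 0.625) = 7.954 kip/in.
4.245 ≤ 7.954 → adequate.

f_max ≈ 4.24 kip/in; adequate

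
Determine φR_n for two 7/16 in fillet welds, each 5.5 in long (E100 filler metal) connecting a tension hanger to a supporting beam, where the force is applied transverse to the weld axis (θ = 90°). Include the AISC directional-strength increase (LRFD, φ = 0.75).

E100XX → F_EXX = 100 ksi.
t_e = 0.707 × 0.4375 = 0.3093 in; A_we = 0.3093 × 11 = 3.402 in².
Directional factor: 1.0 + 0.5 sin^1.5(90°) = 1.5.
F_nw = 0.6 × 100 × 1.5 = 90 ksi.
φR_n = 0.75 × 90 × 3.402 = 229.7 kips.

φR_n ≈ 230 kips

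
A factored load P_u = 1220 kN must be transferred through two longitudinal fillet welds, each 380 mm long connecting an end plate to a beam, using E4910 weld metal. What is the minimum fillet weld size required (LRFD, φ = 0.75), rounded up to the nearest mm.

E49XX → F_EXX = 490 MPa.
Total weld length L = 760 mm.
Required throat t_e = P_u / (φ × 0.6 F_EXX × L) = 1220 / (0.75 × 0.6 × 490 × 760 × 10⁻³) = 7.28 mm.
Required leg w = t_e / 0.707 = 10.3 mm → use 11 mm.

w = 11 mm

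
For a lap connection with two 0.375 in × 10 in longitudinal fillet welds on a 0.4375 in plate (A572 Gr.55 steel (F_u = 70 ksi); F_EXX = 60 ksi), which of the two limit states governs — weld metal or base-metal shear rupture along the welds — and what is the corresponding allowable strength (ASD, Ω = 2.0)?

R_n/Ω ≈ 95.4 kips (weld metal governs)

t_e = 0.707 × 0.375 = 0.2651 in; L = 20 in.
Weld metal: R_n/Ω = (1/2.0) × 0.6 × 60 × 0.2651 × 20 = 95.44 kips.
Base metal (shear rupture): R_n/Ω = (1/2.0) × 0.6 × 70 × 0.4375 × 20 = 183.8 kips.
Governing: weld metal.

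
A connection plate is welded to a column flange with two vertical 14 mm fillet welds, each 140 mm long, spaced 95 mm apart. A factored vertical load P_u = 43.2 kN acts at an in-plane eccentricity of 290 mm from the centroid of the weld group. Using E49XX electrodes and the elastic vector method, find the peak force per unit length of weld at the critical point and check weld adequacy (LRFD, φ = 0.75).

f_max ≈ 1070 N/mm; adequate

E49XX → F_EXX = 490 MPa.
Total weld length L_w = 280 mm. Treat welds as unit-width lines.
Polar moment about centroid: J = 2[d³/12 + d(b/2)²] = 2[140³/12 + 140×47.5²] = 1089000 mm³.
Direct shear f_v = P/L_w = 43.2×10³ / 280 = 154.3 N/mm (vertical).
Torsion M = P·e = 43.2×10³ × 290 = 12528000 N·mm.
Critical point at (x, y) = (47.5, 70) from centroid. f_tx = M·y/J = 805.2 N/mm; f_ty = M·x/J = 546.4 N/mm.
Resultant f_max = √[f_tx² + (f_v + f_ty)²] = √[805.2² + (154.3 + 546.4)²] = 1067 N/mm.
Capacity per unit length: φr_n = 0.75 × 0.6 × 490 × (0.707 × 14) = 2183 N/mm.
1067 ≤ 2183 → adequate.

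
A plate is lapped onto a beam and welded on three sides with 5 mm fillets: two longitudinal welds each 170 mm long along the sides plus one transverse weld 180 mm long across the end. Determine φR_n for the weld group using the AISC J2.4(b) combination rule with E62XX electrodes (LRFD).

φR_n ≈ 551 kN

E62XX → F_EXX = 620 MPa.
t_e = 0.707 × 5 = 3.535 mm.
R_nwl = 0.6 × 620 × 3.535 × 340 × 10⁻³ = 447.1 kN (longitudinal, 2 welds).
R_nwt = 0.6 × 620 × 3.535 × 180 × 10⁻³ = 236.7 kN (transverse, base value).
(i) R_nwl + R_nwt = 683.8 kN; (ii) 0.85 R_nwl + 1.5 R_nwt = 735.1 kN.
R_n = max = 735.1 kN [governs: (ii)]; φR_n = 551.3 kN.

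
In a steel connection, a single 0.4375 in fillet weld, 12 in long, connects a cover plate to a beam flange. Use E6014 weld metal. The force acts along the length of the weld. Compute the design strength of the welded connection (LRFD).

φR_n ≈ 100 kips

E60XX → F_EXX = 60 ksi.
Effective throat t_e = 0.707 × 0.4375 = 0.3093 in.
Total length L = 12 in; A_we = 0.3093 × 12 = 3.712 in².
F_nw = 0.6 F_EXX = 0.6 × 60 = 36 ksi.
φR_n = 0.75 × 36 × 3.712 = 100.2 kips.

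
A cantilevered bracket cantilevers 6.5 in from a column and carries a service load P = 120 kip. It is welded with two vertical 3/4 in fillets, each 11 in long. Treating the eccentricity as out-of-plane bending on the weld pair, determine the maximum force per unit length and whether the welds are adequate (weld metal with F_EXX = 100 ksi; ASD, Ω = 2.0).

f_max ≈ 20.1 kip/in; NOT adequate

L_w = 2 × 11 = 22 in; section modulus (unit throat) S = 2 × L²/6 = 40.33 in².
Direct shear f_v = P/L_w = 120/22 = 5.455 kip/in.
Moment M = P × e = 120 × 6.5 = 780 kip·in; bending f_b = M/S = 19.34 kip/in.
f_max = √(f_v² + f_b²) = √(5.455² + 19.34²) = 20.09 kip/in.
r_n/Ω = (1/2.0) × 0.6 × 100 × (0.707 × 0.75) = 15.91 kip/in → NOT adequate.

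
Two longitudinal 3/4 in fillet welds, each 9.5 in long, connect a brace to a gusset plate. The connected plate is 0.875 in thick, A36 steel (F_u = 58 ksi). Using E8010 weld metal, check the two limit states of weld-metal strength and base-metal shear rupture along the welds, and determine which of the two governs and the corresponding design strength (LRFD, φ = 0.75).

φR_n ≈ 363 kip (weld metal governs)

E80XX → F_EXX = 80 ksi.
t_e = 0.707 × 0.75 = 0.5302 in; L = 19 in.
Weld metal: φR_n = 0.75 × 0.6 × 80 × 0.5302 × 19 = 362.7 kip.
Base metal (shear rupture): φR_n = 0.75 × 0.6 × 58 × 0.875 × 19 = 433.9 kip.
Governing: weld metal.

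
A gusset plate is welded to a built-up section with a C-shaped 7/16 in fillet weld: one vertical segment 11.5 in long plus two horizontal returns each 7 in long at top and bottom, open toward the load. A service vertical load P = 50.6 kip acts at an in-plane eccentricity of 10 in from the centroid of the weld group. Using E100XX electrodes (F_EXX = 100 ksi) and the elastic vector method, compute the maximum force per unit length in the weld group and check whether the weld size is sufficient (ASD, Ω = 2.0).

Total weld length L_w = 25.5 in. Treat welds as unit-width lines.
Centroid: x̄ = 2×7×3.5 / 25.5 = 1.922 in from the vertical weld.
Polar moment about centroid: J = I_x + I_y = [11.5³/12 + 2×7×5.75²] + [11.5×1.922² + 2(7³/12 + 7×1.578²)] = 724.1 in³.
Direct shear f_v = P/L_w = 50.6 / 25.5 = 1.984 kip/in (vertical).
Torsion M = P·e = 50.6 × 10 = 506 kip·in.
Critical point at (x, y) = (5.078, 5.75) from centroid. f_tx = M·y/J = 4.018 kip/in; f_ty = M·x/J = 3.549 kip/in.
Resultant f_max = √[f_tx² + (f_v + f_ty)²] = √[4.018² + (1.984 + 3.549)²] = 6.838 kip/in.
Capacity per unit length: r_n/Ω = (1/2.0) × 0.6 × 100 × (0.707 × 0.4375) = 9.279 kip/in.
6.838 ≤ 9.279 → adequate.

f_max ≈ 6.84 kip/in; adequate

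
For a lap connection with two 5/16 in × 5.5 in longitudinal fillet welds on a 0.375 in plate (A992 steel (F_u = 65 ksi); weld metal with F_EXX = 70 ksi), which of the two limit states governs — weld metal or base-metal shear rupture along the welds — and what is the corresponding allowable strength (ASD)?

R_n/Ω ≈ 51 kip (weld metal governs)

t_e = 0.707 × 0.3125 = 0.2209 in; L = 11 in.
Weld metal: R_n/Ω = (1/2.0) × 0.6 × 70 × 0.2209 × 11 = 51.04 kip.
Base metal (shear rupture): R_n/Ω = (1/2.0) × 0.6 × 65 × 0.375 × 11 = 80.44 kip.
Governing: weld metal.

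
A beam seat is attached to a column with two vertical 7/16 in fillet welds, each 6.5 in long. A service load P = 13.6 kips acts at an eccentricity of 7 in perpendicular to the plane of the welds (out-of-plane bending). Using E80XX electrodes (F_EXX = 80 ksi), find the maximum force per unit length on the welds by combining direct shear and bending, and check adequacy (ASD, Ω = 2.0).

f_max ≈ 6.84 kip/in; adequate

L_w = 2 × 6.5 = 13 in; section modulus (unit throat) S = 2 × L²/6 = 14.08 in².
Direct shear f_v = P/L_w = 13.6/13 = 1.046 kip/in.
Moment M = P × e = 13.6 × 7 = 95.2 kip·in; bending f_b = M/S = 6.76 kip/in.
f_max = √(f_v² + f_b²) = √(1.046² + 6.76²) = 6.84 kip/in.
r_n/Ω = (1/2.0) × 0.6 × 80 × (0.707 × 0.4375) = 7.423 kip/in → adequate.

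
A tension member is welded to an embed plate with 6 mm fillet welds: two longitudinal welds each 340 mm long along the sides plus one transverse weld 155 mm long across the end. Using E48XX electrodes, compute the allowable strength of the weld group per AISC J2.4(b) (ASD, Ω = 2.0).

R_n/Ω ≈ 510 kN

E48XX → F_EXX = 480 MPa.
t_e = 0.707 × 6 = 4.242 mm.
R_nwl = 0.6 × 480 × 4.242 × 680 × 10⁻³ = 830.8 kN (longitudinal, 2 welds).
R_nwt = 0.6 × 480 × 4.242 × 155 × 10⁻³ = 189.4 kN (transverse, base value).
(i) R_nwl + R_nwt = 1020 kN; (ii) 0.85 R_nwl + 1.5 R_nwt = 990.2 kN.
R_n = max = 1020 kN [governs: (i)]; R_n/Ω = 510.1 kN.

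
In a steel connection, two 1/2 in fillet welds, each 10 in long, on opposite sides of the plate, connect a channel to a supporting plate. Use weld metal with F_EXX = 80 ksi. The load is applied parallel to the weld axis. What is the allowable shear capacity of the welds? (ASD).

R_n/Ω ≈ 170 kip

Effective throat t_e = 0.707 × 0.5 = 0.3535 in.
Total length L = 20 in; A_we = 0.3535 × 20 = 7.07 in².
F_nw = 0.6 F_EXX = 0.6 × 80 = 48 ksi.
R_n = 48 × 7.07 = 339.4 kip; R_n/Ω = 339.4/2.0 = 169.7 kip.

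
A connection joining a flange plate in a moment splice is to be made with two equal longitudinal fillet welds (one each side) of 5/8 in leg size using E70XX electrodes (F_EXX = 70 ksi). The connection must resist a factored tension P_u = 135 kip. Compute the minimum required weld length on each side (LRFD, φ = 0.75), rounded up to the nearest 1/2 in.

Throat t_e = 0.707 × 0.625 = 0.4419 in.
φr_n = 0.75 × 0.6 × 70 × 0.4419 = 13.92 kip/in.
L_req = P_u / φr_n = 135 / 13.92 = 9.699 in total.
Per side: 9.699 / 2 = 4.849 in.
Round up → use L = 5 in on each side.

L = 5 in on each side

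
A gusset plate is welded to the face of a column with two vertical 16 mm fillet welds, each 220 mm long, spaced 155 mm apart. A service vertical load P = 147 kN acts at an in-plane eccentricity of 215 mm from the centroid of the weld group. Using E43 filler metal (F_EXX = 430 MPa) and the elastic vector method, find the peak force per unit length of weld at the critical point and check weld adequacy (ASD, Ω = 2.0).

f_max ≈ 1190 N/mm; adequate

Total weld length L_w = 440 mm. Treat welds as unit-width lines.
Polar moment about centroid: J = 2[d³/12 + d(b/2)²] = 2[220³/12 + 220×77.5²] = 4417000 mm³.
Direct shear f_v = P/L_w = 147×10³ / 440 = 334.1 N/mm (vertical).
Torsion M = P·e = 147×10³ × 215 = 31605000 N·mm.
Critical point at (x, y) = (77.5, 110) from centroid. f_tx = M·y/J = 787 N/mm; f_ty = M·x/J = 554.5 N/mm.
Resultant f_max = √[f_tx² + (f_v + f_ty)²] = √[787² + (334.1 + 554.5)²] = 1187 N/mm.
Capacity per unit length: r_n/Ω = (1/2.0) × 0.6 × 430 × (0.707 × 16) = 1459 N/mm.
1187 ≤ 1459 → adequate.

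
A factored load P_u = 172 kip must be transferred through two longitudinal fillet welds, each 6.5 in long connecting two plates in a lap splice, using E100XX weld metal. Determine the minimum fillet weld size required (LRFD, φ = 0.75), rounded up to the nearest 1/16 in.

E100XX → F_EXX = 100 ksi.
Total weld length L = 13 in.
Required throat t_e = P_u / (φ × 0.6 F_EXX × L) = 172 / (0.75 × 0.6 × 100 × 13) = 0.294 in.
Required leg w = t_e / 0.707 = 0.4159 in → use 7/16 in.

w = 7/16 in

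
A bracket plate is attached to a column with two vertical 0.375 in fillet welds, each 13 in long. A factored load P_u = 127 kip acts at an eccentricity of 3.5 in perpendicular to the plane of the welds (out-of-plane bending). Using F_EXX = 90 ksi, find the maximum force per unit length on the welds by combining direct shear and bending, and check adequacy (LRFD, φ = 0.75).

L_w = 2 × 13 = 26 in; section modulus (unit throat) S = 2 × L²/6 = 56.33 in².
Direct shear f_v = P/L_w = 127/26 = 4.885 kip/in.
Moment M = P × e = 127 × 3.5 = 444.5 kip·in; bending f_b = M/S = 7.891 kip/in.
f_max = √(f_v² + f_b²) = √(4.885² + 7.891²) = 9.28 kip/in.
φr_n = 0.75 × 0.6 × 90 × (0.707 × 0.375) = 10.74 kip/in → adequate.

f_max ≈ 9.28 kip/in; adequate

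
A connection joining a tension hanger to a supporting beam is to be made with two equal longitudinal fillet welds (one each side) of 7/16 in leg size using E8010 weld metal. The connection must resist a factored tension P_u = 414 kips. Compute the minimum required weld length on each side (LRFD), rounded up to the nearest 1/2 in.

E80XX → F_EXX = 80 ksi.
Throat t_e = 0.707 × 0.4375 = 0.3093 in.
φr_n = 0.75 × 0.6 × 80 × 0.3093 = 11.14 kips/in.
L_req = P_u / φr_n = 414 / 11.14 = 37.18 in total.
Per side: 37.18 / 2 = 18.59 in.
Round up → use L = 19 in on each side.

L = 19 in on each side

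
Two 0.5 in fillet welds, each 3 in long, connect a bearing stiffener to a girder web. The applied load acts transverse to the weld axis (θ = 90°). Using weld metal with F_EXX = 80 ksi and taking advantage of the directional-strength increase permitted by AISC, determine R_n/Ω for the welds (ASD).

t_e = 0.707 × 0.5 = 0.3535 in; A_we = 0.3535 × 6 = 2.121 in².
Directional factor: 1.0 + 0.5 sin^1.5(90°) = 1.5.
F_nw = 0.6 × 80 × 1.5 = 72 ksi.
R_n/Ω = (72 × 2.121) / 2.0 = 76.36 kip.

R_n/Ω ≈ 76.4 kip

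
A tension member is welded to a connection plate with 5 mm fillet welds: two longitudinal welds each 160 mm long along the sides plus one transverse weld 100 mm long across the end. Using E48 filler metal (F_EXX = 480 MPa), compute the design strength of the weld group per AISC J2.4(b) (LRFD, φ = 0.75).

t_e = 0.707 × 5 = 3.535 mm.
R_nwl = 0.6 × 480 × 3.535 × 320 × 10⁻³ = 325.8 kN (longitudinal, 2 welds).
R_nwt = 0.6 × 480 × 3.535 × 100 × 10⁻³ = 101.8 kN (transverse, base value).
(i) R_nwl + R_nwt = 427.6 kN; (ii) 0.85 R_nwl + 1.5 R_nwt = 429.6 kN.
R_n = max = 429.6 kN [governs: (ii)]; φR_n = 322.2 kN.

φR_n ≈ 322 kN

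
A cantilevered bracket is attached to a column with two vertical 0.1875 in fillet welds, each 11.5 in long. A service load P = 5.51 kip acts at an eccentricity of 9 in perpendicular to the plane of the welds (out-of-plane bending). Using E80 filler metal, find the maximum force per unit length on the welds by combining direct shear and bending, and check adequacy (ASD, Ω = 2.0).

f_max ≈ 1.15 kip/in; adequate

E80XX → F_EXX = 80 ksi.
L_w = 2 × 11.5 = 23 in; section modulus (unit throat) S = 2 × L²/6 = 44.08 in².
Direct shear f_v = P/L_w = 5.51/23 = 0.2396 kip/in.
Moment M = P × e = 5.51 × 9 = 49.59 kip·in; bending f_b = M/S = 1.125 kip/in.
f_max = √(f_v² + f_b²) = √(0.2396² + 1.125²) = 1.15 kip/in.
r_n/Ω = (1/2.0) × 0.6 × 80 × (0.707 × 0.1875) = 3.181 kip/in → adequate.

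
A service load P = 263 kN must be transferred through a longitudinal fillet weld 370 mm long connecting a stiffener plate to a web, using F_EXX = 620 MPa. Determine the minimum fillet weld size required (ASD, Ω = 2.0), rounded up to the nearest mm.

Total weld length L = 370 mm.
Required throat t_e = P × Ω / (0.6 F_EXX × L) = 263 × 2.0 / (0.6 × 620 × 370 × 10⁻³) = 3.822 mm.
Required leg w = t_e / 0.707 = 5.405 mm → use 6 mm.

w = 6 mm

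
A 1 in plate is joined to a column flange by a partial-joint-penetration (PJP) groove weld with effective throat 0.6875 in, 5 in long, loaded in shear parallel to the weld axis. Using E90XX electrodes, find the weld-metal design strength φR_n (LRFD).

E90XX → F_EXX = 90 ksi.
Effective throat (given) t_e = 0.6875 in.
A_we = 0.6875 × 5 = 3.438 in².
F_nw = 0.6 F_EXX = 54 ksi.
φR_n = 0.75 × 54 × 3.438 = 139.2 kip.

φR_n ≈ 139 kip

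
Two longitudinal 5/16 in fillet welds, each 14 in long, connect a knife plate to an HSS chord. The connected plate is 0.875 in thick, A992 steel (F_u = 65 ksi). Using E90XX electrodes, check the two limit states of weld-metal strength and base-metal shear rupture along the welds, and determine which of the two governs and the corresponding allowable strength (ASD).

E90XX → F_EXX = 90 ksi.
t_e = 0.707 × 0.3125 = 0.2209 in; L = 28 in.
Weld metal: R_n/Ω = (1/2.0) × 0.6 × 90 × 0.2209 × 28 = 167 kips.
Base metal (shear rupture): R_n/Ω = (1/2.0) × 0.6 × 65 × 0.875 × 28 = 477.8 kips.
Governing: weld metal.

R_n/Ω ≈ 167 kips (weld metal governs)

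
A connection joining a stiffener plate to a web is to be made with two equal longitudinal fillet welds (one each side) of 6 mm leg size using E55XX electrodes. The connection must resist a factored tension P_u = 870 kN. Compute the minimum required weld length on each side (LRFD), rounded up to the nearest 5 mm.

L = 415 mm on each side

E55XX → F_EXX = 550 MPa.
Throat t_e = 0.707 × 6 = 4.242 mm.
φr_n = 0.75 × 0.6 × 550 × 4.242 × 10⁻³ = 1.05 kN/mm.
L_req = P_u / φr_n = 870 / 1.05 = 828.7 mm total.
Per side: 828.7 / 2 = 414.3 mm.
Round up → use L = 415 mm on each side.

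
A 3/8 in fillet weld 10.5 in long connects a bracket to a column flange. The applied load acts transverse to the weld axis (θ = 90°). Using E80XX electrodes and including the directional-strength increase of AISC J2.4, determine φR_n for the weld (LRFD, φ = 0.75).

φR_n ≈ 150 kips

E80XX → F_EXX = 80 ksi.
t_e = 0.707 × 0.375 = 0.2651 in; A_we = 0.2651 × 10.5 = 2.784 in².
Directional factor: 1.0 + 0.5 sin^1.5(90°) = 1.5.
F_nw = 0.6 × 80 × 1.5 = 72 ksi.
φR_n = 0.75 × 72 × 2.784 = 150.3 kips.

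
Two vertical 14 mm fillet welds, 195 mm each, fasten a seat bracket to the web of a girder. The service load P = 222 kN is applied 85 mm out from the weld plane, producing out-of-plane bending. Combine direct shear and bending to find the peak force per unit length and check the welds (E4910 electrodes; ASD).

E49XX → F_EXX = 490 MPa.
L_w = 2 × 195 = 390 mm; section modulus (unit throat) S = 2 × L²/6 = 12680 mm².
Direct shear f_v = P/L_w = 222×10³/390 = 569.2 N/mm.
Moment M = P × e = 222×10³ × 85 = 18870000 N·mm; bending f_b = M/S = 1489 N/mm.
f_max = √(f_v² + f_b²) = √(569.2² + 1489²) = 1594 N/mm.
r_n/Ω = (1/2.0) × 0.6 × 490 × (0.707 × 14) = 1455 N/mm → NOT adequate.

f_max ≈ 1590 N/mm; NOT adequate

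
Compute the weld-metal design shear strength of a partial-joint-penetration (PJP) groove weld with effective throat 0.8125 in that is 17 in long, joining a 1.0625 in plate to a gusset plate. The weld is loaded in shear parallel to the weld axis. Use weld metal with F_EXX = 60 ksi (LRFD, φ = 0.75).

φR_n ≈ 373 kip

Effective throat (given) t_e = 0.8125 in.
A_we = 0.8125 × 17 = 13.81 in².
F_nw = 0.6 F_EXX = 36 ksi.
φR_n = 0.75 × 36 × 13.81 = 372.9 kip.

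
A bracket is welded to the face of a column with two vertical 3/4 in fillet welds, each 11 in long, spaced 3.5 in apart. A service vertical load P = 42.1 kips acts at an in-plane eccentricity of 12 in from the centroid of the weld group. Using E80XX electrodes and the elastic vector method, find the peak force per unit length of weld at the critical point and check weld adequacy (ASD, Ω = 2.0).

f_max ≈ 10.8 kip/in; adequate

E80XX → F_EXX = 80 ksi.
Total weld length L_w = 22 in. Treat welds as unit-width lines.
Polar moment about centroid: J = 2[d³/12 + d(b/2)²] = 2[11³/12 + 11×1.75²] = 289.2 in³.
Direct shear f_v = P/L_w = 42.1 / 22 = 1.914 kip/in (vertical).
Torsion M = P·e = 42.1 × 12 = 505.2 kip·in.
Critical point at (x, y) = (1.75, 5.5) from centroid. f_tx = M·y/J = 9.608 kip/in; f_ty = M·x/J = 3.057 kip/in.
Resultant f_max = √[f_tx² + (f_v + f_ty)²] = √[9.608² + (1.914 + 3.057)²] = 10.82 kip/in.
Capacity per unit length: r_n/Ω = (1/2.0) × 0.6 × 80 × (0.707 × 0.75) = 12.73 kip/in.
10.82 ≤ 12.73 → adequate.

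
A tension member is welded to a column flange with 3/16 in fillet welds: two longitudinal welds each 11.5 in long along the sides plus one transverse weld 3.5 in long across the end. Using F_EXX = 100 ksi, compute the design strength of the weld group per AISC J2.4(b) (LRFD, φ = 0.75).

φR_n ≈ 158 kips

t_e = 0.707 × 0.1875 = 0.1326 in.
R_nwl = 0.6 × 100 × 0.1326 × 23 = 182.9 kips (longitudinal, 2 welds).
R_nwt = 0.6 × 100 × 0.1326 × 3.5 = 27.84 kips (transverse, base value).
(i) R_nwl + R_nwt = 210.8 kips; (ii) 0.85 R_nwl + 1.5 R_nwt = 197.3 kips.
R_n = max = 210.8 kips [governs: (i)]; φR_n = 158.1 kips.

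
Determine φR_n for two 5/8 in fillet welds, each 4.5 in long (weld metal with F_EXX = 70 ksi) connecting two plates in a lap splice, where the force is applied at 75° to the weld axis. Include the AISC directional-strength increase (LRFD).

φR_n ≈ 185 kips

t_e = 0.707 × 0.625 = 0.4419 in; A_we = 0.4419 × 9 = 3.977 in².
Directional factor: 1.0 + 0.5 sin^1.5(75°) = 1.475.
F_nw = 0.6 × 70 × 1.475 = 61.94 ksi.
φR_n = 0.75 × 61.94 × 3.977 = 184.7 kips.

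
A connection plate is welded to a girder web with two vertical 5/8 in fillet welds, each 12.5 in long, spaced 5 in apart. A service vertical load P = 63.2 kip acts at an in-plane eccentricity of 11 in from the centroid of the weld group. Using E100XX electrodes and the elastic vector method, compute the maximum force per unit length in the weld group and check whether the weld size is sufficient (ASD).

f_max ≈ 10.9 kip/in; adequate

E100XX → F_EXX = 100 ksi.
Total weld length L_w = 25 in. Treat welds as unit-width lines.
Polar moment about centroid: J = 2[d³/12 + d(b/2)²] = 2[12.5³/12 + 12.5×2.5²] = 481.8 in³.
Direct shear f_v = P/L_w = 63.2 / 25 = 2.528 kip/in (vertical).
Torsion M = P·e = 63.2 × 11 = 695.2 kip·in.
Critical point at (x, y) = (2.5, 6.25) from centroid. f_tx = M·y/J = 9.019 kip/in; f_ty = M·x/J = 3.608 kip/in.
Resultant f_max = √[f_tx² + (f_v + f_ty)²] = √[9.019² + (2.528 + 3.608)²] = 10.91 kip/in.
Capacity per unit length: r_n/Ω = (1/2.0) × 0.6 × 100 × (0.707 × 0.625) = 13.26 kip/in.
10.91 ≤ 13.26 → adequate.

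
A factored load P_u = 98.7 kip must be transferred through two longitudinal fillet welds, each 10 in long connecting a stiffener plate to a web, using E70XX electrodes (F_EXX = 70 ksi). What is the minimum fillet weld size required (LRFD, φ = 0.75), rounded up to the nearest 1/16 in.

w = 1/4 in

Total weld length L = 20 in.
Required throat t_e = P_u / (φ × 0.6 F_EXX × L) = 98.7 / (0.75 × 0.6 × 70 × 20) = 0.1567 in.
Required leg w = t_e / 0.707 = 0.2216 in → use 1/4 in.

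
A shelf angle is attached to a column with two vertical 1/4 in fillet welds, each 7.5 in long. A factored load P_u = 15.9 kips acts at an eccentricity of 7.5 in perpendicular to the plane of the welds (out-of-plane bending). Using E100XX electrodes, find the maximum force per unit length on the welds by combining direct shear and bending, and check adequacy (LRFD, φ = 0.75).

E100XX → F_EXX = 100 ksi.
L_w = 2 × 7.5 = 15 in; section modulus (unit throat) S = 2 × L²/6 = 18.75 in².
Direct shear f_v = P/L_w = 15.9/15 = 1.06 kip/in.
Moment M = P × e = 15.9 × 7.5 = 119.25 kip·in; bending f_b = M/S = 6.36 kip/in.
f_max = √(f_v² + f_b²) = √(1.06² + 6.36²) = 6.448 kip/in.
φr_n = 0.75 × 0.6 × 100 × (0.707 × 0.25) = 7.954 kip/in → adequate.

f_max ≈ 6.45 kip/in; adequate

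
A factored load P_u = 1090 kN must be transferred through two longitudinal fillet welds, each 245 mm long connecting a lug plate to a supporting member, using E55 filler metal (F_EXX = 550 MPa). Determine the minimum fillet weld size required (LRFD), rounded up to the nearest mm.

w = 13 mm

Total weld length L = 490 mm.
Required throat t_e = P_u / (φ × 0.6 F_EXX × L) = 1090 / (0.75 × 0.6 × 550 × 490 × 10⁻³) = 8.988 mm.
Required leg w = t_e / 0.707 = 12.71 mm → use 13 mm.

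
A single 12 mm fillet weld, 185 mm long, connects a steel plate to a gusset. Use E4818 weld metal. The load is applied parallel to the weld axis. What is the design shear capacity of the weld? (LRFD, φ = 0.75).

φR_n ≈ 339 kN

E48XX → F_EXX = 480 MPa.
Effective throat t_e = 0.707 × 12 = 8.484 mm.
Total length L = 185 mm; A_we = 8.484 × 185 = 1570 mm².
F_nw = 0.6 F_EXX = 0.6 × 480 = 288 MPa.
φR_n = 0.75 × 288 × 1570 × 10⁻³ = 339 kN.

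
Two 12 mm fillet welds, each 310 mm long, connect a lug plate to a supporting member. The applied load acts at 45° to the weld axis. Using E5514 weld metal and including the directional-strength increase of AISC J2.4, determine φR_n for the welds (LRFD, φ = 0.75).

φR_n ≈ 1690 kN

E55XX → F_EXX = 550 MPa.
t_e = 0.707 × 12 = 8.484 mm; A_we = 8.484 × 620 = 5260 mm².
Directional factor: 1.0 + 0.5 sin^1.5(45°) = 1.297.
F_nw = 0.6 × 550 × 1.297 = 428.1 MPa.
φR_n = 0.75 × 428.1 × 5260 × 10⁻³ = 1689 kN.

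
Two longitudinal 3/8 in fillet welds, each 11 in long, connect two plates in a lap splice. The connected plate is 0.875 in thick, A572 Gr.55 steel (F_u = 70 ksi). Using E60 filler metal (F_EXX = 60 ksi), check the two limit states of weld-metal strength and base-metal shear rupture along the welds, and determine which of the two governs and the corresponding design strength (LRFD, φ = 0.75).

t_e = 0.707 × 0.375 = 0.2651 in; L = 22 in.
Weld metal: φR_n = 0.75 × 0.6 × 60 × 0.2651 × 22 = 157.5 kip.
Base metal (shear rupture): φR_n = 0.75 × 0.6 × 70 × 0.875 × 22 = 606.4 kip.
Governing: weld metal.

φR_n ≈ 157 kip (weld metal governs)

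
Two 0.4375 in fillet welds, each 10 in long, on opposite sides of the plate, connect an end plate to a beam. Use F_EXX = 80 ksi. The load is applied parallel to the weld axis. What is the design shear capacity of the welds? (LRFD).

Effective throat t_e = 0.707 × 0.4375 = 0.3093 in.
Total length L = 20 in; A_we = 0.3093 × 20 = 6.186 in².
F_nw = 0.6 F_EXX = 0.6 × 80 = 48 ksi.
φR_n = 0.75 × 48 × 6.186 = 222.7 kip.

φR_n ≈ 223 kip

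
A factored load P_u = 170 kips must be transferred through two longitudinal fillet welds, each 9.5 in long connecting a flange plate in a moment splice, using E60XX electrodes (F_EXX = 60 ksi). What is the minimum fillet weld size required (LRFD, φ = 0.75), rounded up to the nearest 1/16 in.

Total weld length L = 19 in.
Required throat t_e = P_u / (φ × 0.6 F_EXX × L) = 170 / (0.75 × 0.6 × 60 × 19) = 0.3314 in.
Required leg w = t_e / 0.707 = 0.4687 in → use 1/2 in.

w = 1/2 in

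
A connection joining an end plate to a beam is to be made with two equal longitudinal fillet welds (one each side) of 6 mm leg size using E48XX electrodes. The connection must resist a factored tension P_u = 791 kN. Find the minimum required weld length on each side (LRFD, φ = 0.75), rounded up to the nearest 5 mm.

E48XX → F_EXX = 480 MPa.
Throat t_e = 0.707 × 6 = 4.242 mm.
φr_n = 0.75 × 0.6 × 480 × 4.242 × 10⁻³ = 0.9163 kN/mm.
L_req = P_u / φr_n = 791 / 0.9163 = 863.3 mm total.
Per side: 863.3 / 2 = 431.6 mm.
Round up → use L = 435 mm on each side.

L = 435 mm on each side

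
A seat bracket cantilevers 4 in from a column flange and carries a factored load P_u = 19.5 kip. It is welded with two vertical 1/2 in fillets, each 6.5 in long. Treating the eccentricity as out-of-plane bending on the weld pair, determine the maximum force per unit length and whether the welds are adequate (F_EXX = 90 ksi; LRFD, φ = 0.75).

L_w = 2 × 6.5 = 13 in; section modulus (unit throat) S = 2 × L²/6 = 14.08 in².
Direct shear f_v = P/L_w = 19.5/13 = 1.5 kip/in.
Moment M = P × e = 19.5 × 4 = 78 kip·in; bending f_b = M/S = 5.538 kip/in.
f_max = √(f_v² + f_b²) = √(1.5² + 5.538²) = 5.738 kip/in.
φr_n = 0.75 × 0.6 × 90 × (0.707 × 0.5) = 14.32 kip/in → adequate.

f_max ≈ 5.74 kip/in; adequate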